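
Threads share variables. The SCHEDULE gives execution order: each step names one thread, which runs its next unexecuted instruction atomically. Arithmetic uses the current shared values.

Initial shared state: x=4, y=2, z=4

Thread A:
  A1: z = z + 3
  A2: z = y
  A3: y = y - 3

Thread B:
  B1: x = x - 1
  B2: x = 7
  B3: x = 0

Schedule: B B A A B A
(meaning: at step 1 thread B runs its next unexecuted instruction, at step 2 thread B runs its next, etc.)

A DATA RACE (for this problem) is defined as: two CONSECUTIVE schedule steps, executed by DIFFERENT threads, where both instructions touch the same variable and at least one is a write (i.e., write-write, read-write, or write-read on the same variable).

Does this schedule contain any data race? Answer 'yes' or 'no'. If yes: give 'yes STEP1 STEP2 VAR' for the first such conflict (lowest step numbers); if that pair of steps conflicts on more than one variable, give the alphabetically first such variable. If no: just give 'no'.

Answer: no

Derivation:
Steps 1,2: same thread (B). No race.
Steps 2,3: B(r=-,w=x) vs A(r=z,w=z). No conflict.
Steps 3,4: same thread (A). No race.
Steps 4,5: A(r=y,w=z) vs B(r=-,w=x). No conflict.
Steps 5,6: B(r=-,w=x) vs A(r=y,w=y). No conflict.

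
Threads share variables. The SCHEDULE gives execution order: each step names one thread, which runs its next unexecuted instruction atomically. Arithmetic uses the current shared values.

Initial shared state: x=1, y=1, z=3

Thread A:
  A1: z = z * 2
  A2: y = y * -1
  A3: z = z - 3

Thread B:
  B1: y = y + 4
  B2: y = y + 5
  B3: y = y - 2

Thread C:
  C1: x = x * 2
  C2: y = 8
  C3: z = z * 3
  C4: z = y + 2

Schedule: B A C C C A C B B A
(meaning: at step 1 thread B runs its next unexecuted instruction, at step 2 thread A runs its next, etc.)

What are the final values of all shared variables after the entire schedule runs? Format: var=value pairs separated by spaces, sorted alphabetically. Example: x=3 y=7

Answer: x=2 y=-5 z=-9

Derivation:
Step 1: thread B executes B1 (y = y + 4). Shared: x=1 y=5 z=3. PCs: A@0 B@1 C@0
Step 2: thread A executes A1 (z = z * 2). Shared: x=1 y=5 z=6. PCs: A@1 B@1 C@0
Step 3: thread C executes C1 (x = x * 2). Shared: x=2 y=5 z=6. PCs: A@1 B@1 C@1
Step 4: thread C executes C2 (y = 8). Shared: x=2 y=8 z=6. PCs: A@1 B@1 C@2
Step 5: thread C executes C3 (z = z * 3). Shared: x=2 y=8 z=18. PCs: A@1 B@1 C@3
Step 6: thread A executes A2 (y = y * -1). Shared: x=2 y=-8 z=18. PCs: A@2 B@1 C@3
Step 7: thread C executes C4 (z = y + 2). Shared: x=2 y=-8 z=-6. PCs: A@2 B@1 C@4
Step 8: thread B executes B2 (y = y + 5). Shared: x=2 y=-3 z=-6. PCs: A@2 B@2 C@4
Step 9: thread B executes B3 (y = y - 2). Shared: x=2 y=-5 z=-6. PCs: A@2 B@3 C@4
Step 10: thread A executes A3 (z = z - 3). Shared: x=2 y=-5 z=-9. PCs: A@3 B@3 C@4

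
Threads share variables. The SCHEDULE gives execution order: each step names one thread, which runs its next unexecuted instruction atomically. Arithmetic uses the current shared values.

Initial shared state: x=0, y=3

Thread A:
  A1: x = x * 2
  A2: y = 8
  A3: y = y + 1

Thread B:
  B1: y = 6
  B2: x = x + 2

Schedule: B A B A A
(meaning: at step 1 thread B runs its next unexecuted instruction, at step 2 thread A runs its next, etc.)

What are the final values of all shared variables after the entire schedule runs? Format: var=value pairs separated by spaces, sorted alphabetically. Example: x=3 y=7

Step 1: thread B executes B1 (y = 6). Shared: x=0 y=6. PCs: A@0 B@1
Step 2: thread A executes A1 (x = x * 2). Shared: x=0 y=6. PCs: A@1 B@1
Step 3: thread B executes B2 (x = x + 2). Shared: x=2 y=6. PCs: A@1 B@2
Step 4: thread A executes A2 (y = 8). Shared: x=2 y=8. PCs: A@2 B@2
Step 5: thread A executes A3 (y = y + 1). Shared: x=2 y=9. PCs: A@3 B@2

Answer: x=2 y=9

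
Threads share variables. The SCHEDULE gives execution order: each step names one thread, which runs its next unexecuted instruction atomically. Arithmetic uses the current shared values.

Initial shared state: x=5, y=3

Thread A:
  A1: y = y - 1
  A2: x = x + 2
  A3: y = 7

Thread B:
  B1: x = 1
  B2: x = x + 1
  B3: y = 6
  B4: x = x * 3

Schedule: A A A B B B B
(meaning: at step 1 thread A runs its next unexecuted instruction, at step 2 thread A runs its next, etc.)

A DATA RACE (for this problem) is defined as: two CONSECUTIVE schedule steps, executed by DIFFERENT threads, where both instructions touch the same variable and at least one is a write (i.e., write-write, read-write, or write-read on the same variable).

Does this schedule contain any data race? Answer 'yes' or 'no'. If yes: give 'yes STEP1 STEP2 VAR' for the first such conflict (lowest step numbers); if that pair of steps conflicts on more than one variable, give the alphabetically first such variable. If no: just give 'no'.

Steps 1,2: same thread (A). No race.
Steps 2,3: same thread (A). No race.
Steps 3,4: A(r=-,w=y) vs B(r=-,w=x). No conflict.
Steps 4,5: same thread (B). No race.
Steps 5,6: same thread (B). No race.
Steps 6,7: same thread (B). No race.

Answer: no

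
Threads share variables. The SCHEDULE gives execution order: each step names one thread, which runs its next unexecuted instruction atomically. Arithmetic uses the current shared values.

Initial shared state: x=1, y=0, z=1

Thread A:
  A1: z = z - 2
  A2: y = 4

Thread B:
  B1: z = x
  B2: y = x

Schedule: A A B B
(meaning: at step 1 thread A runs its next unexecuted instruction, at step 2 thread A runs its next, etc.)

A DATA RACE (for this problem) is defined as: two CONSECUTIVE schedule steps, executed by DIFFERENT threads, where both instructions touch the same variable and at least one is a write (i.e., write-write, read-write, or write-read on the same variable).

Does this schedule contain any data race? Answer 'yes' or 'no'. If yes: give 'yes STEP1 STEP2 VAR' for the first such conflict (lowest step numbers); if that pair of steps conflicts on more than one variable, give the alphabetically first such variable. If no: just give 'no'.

Answer: no

Derivation:
Steps 1,2: same thread (A). No race.
Steps 2,3: A(r=-,w=y) vs B(r=x,w=z). No conflict.
Steps 3,4: same thread (B). No race.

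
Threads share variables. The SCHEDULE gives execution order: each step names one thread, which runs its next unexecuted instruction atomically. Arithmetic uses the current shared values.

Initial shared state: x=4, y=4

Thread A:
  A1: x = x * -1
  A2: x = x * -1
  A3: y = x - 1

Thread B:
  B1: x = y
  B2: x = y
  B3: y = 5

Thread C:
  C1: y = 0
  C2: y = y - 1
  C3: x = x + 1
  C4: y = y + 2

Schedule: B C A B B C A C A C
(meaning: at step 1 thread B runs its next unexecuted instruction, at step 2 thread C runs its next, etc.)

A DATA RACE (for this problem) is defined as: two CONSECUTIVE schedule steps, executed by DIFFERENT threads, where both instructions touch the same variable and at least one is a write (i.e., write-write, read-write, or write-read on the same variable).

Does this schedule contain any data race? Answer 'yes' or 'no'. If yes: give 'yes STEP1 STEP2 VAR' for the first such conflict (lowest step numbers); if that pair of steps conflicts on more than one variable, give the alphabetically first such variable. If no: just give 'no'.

Answer: yes 1 2 y

Derivation:
Steps 1,2: B(x = y) vs C(y = 0). RACE on y (R-W).
Steps 2,3: C(r=-,w=y) vs A(r=x,w=x). No conflict.
Steps 3,4: A(x = x * -1) vs B(x = y). RACE on x (W-W).
Steps 4,5: same thread (B). No race.
Steps 5,6: B(y = 5) vs C(y = y - 1). RACE on y (W-W).
Steps 6,7: C(r=y,w=y) vs A(r=x,w=x). No conflict.
Steps 7,8: A(x = x * -1) vs C(x = x + 1). RACE on x (W-W).
Steps 8,9: C(x = x + 1) vs A(y = x - 1). RACE on x (W-R).
Steps 9,10: A(y = x - 1) vs C(y = y + 2). RACE on y (W-W).
First conflict at steps 1,2.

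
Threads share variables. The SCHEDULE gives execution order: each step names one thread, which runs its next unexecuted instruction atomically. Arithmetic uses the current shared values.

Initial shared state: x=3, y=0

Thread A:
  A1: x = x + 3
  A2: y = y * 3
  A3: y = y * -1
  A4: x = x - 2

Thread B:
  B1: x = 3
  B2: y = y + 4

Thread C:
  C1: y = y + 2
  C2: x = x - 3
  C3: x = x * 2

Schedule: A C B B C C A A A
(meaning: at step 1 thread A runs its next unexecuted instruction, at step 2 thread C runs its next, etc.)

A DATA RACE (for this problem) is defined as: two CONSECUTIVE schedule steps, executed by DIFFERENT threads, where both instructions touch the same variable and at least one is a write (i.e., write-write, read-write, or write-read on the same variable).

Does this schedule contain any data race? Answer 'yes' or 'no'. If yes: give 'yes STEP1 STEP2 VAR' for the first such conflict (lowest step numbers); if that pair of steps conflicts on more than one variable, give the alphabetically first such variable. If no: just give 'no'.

Answer: no

Derivation:
Steps 1,2: A(r=x,w=x) vs C(r=y,w=y). No conflict.
Steps 2,3: C(r=y,w=y) vs B(r=-,w=x). No conflict.
Steps 3,4: same thread (B). No race.
Steps 4,5: B(r=y,w=y) vs C(r=x,w=x). No conflict.
Steps 5,6: same thread (C). No race.
Steps 6,7: C(r=x,w=x) vs A(r=y,w=y). No conflict.
Steps 7,8: same thread (A). No race.
Steps 8,9: same thread (A). No race.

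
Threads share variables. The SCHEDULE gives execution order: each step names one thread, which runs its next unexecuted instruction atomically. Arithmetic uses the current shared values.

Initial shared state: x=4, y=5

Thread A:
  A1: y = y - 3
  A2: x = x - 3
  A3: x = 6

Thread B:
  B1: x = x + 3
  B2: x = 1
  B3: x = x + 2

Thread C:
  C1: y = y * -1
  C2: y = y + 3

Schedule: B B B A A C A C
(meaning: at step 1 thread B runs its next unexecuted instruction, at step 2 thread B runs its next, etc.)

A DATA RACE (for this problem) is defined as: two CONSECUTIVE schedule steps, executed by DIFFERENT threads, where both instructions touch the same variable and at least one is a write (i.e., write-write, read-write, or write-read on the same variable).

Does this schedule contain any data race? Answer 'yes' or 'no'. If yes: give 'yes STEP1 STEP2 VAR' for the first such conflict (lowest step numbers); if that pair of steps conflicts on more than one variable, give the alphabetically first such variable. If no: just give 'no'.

Steps 1,2: same thread (B). No race.
Steps 2,3: same thread (B). No race.
Steps 3,4: B(r=x,w=x) vs A(r=y,w=y). No conflict.
Steps 4,5: same thread (A). No race.
Steps 5,6: A(r=x,w=x) vs C(r=y,w=y). No conflict.
Steps 6,7: C(r=y,w=y) vs A(r=-,w=x). No conflict.
Steps 7,8: A(r=-,w=x) vs C(r=y,w=y). No conflict.

Answer: no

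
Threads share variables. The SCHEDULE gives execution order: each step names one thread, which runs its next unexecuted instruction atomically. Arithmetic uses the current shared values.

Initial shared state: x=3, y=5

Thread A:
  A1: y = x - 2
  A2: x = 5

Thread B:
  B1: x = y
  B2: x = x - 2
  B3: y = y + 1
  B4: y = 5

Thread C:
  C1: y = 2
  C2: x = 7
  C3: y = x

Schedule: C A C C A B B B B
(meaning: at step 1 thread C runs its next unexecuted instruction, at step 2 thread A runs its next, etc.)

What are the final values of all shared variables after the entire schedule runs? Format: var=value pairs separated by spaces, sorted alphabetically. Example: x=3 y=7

Step 1: thread C executes C1 (y = 2). Shared: x=3 y=2. PCs: A@0 B@0 C@1
Step 2: thread A executes A1 (y = x - 2). Shared: x=3 y=1. PCs: A@1 B@0 C@1
Step 3: thread C executes C2 (x = 7). Shared: x=7 y=1. PCs: A@1 B@0 C@2
Step 4: thread C executes C3 (y = x). Shared: x=7 y=7. PCs: A@1 B@0 C@3
Step 5: thread A executes A2 (x = 5). Shared: x=5 y=7. PCs: A@2 B@0 C@3
Step 6: thread B executes B1 (x = y). Shared: x=7 y=7. PCs: A@2 B@1 C@3
Step 7: thread B executes B2 (x = x - 2). Shared: x=5 y=7. PCs: A@2 B@2 C@3
Step 8: thread B executes B3 (y = y + 1). Shared: x=5 y=8. PCs: A@2 B@3 C@3
Step 9: thread B executes B4 (y = 5). Shared: x=5 y=5. PCs: A@2 B@4 C@3

Answer: x=5 y=5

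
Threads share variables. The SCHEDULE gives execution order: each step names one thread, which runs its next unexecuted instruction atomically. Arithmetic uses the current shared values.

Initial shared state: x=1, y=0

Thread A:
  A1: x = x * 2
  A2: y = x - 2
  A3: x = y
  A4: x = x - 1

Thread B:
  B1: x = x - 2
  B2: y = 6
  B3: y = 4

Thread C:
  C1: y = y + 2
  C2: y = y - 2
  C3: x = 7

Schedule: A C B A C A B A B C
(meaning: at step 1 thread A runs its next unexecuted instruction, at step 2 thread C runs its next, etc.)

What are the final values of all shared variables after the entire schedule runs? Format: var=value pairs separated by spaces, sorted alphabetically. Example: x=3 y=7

Step 1: thread A executes A1 (x = x * 2). Shared: x=2 y=0. PCs: A@1 B@0 C@0
Step 2: thread C executes C1 (y = y + 2). Shared: x=2 y=2. PCs: A@1 B@0 C@1
Step 3: thread B executes B1 (x = x - 2). Shared: x=0 y=2. PCs: A@1 B@1 C@1
Step 4: thread A executes A2 (y = x - 2). Shared: x=0 y=-2. PCs: A@2 B@1 C@1
Step 5: thread C executes C2 (y = y - 2). Shared: x=0 y=-4. PCs: A@2 B@1 C@2
Step 6: thread A executes A3 (x = y). Shared: x=-4 y=-4. PCs: A@3 B@1 C@2
Step 7: thread B executes B2 (y = 6). Shared: x=-4 y=6. PCs: A@3 B@2 C@2
Step 8: thread A executes A4 (x = x - 1). Shared: x=-5 y=6. PCs: A@4 B@2 C@2
Step 9: thread B executes B3 (y = 4). Shared: x=-5 y=4. PCs: A@4 B@3 C@2
Step 10: thread C executes C3 (x = 7). Shared: x=7 y=4. PCs: A@4 B@3 C@3

Answer: x=7 y=4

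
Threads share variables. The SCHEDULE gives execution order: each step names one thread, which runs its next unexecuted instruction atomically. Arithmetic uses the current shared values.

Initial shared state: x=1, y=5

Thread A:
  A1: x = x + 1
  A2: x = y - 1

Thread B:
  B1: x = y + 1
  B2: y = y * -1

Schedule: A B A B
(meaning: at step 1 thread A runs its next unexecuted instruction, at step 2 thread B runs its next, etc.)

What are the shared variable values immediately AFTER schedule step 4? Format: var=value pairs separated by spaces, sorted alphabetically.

Step 1: thread A executes A1 (x = x + 1). Shared: x=2 y=5. PCs: A@1 B@0
Step 2: thread B executes B1 (x = y + 1). Shared: x=6 y=5. PCs: A@1 B@1
Step 3: thread A executes A2 (x = y - 1). Shared: x=4 y=5. PCs: A@2 B@1
Step 4: thread B executes B2 (y = y * -1). Shared: x=4 y=-5. PCs: A@2 B@2

Answer: x=4 y=-5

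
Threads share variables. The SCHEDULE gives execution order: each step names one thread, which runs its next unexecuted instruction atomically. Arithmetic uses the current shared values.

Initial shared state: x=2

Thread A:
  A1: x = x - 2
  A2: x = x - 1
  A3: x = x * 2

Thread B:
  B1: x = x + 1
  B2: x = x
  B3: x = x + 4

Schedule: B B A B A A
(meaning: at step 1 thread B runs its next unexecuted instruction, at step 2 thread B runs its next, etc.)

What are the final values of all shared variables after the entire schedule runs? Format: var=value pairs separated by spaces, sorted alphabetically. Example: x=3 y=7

Answer: x=8

Derivation:
Step 1: thread B executes B1 (x = x + 1). Shared: x=3. PCs: A@0 B@1
Step 2: thread B executes B2 (x = x). Shared: x=3. PCs: A@0 B@2
Step 3: thread A executes A1 (x = x - 2). Shared: x=1. PCs: A@1 B@2
Step 4: thread B executes B3 (x = x + 4). Shared: x=5. PCs: A@1 B@3
Step 5: thread A executes A2 (x = x - 1). Shared: x=4. PCs: A@2 B@3
Step 6: thread A executes A3 (x = x * 2). Shared: x=8. PCs: A@3 B@3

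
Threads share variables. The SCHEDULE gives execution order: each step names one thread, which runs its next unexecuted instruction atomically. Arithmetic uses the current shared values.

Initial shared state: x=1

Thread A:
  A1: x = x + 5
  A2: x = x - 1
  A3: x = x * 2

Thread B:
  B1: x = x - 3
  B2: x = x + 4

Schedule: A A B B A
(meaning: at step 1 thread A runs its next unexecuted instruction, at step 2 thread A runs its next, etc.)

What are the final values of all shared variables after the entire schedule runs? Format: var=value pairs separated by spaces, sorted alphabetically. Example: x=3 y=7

Answer: x=12

Derivation:
Step 1: thread A executes A1 (x = x + 5). Shared: x=6. PCs: A@1 B@0
Step 2: thread A executes A2 (x = x - 1). Shared: x=5. PCs: A@2 B@0
Step 3: thread B executes B1 (x = x - 3). Shared: x=2. PCs: A@2 B@1
Step 4: thread B executes B2 (x = x + 4). Shared: x=6. PCs: A@2 B@2
Step 5: thread A executes A3 (x = x * 2). Shared: x=12. PCs: A@3 B@2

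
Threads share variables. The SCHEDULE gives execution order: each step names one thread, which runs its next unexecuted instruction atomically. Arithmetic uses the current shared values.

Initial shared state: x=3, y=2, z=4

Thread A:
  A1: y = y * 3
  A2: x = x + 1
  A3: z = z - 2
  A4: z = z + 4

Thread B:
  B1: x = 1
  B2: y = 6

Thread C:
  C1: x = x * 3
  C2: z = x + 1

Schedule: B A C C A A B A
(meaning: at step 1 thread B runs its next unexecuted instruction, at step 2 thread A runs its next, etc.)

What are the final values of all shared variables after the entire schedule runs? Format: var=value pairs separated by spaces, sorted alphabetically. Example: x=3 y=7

Step 1: thread B executes B1 (x = 1). Shared: x=1 y=2 z=4. PCs: A@0 B@1 C@0
Step 2: thread A executes A1 (y = y * 3). Shared: x=1 y=6 z=4. PCs: A@1 B@1 C@0
Step 3: thread C executes C1 (x = x * 3). Shared: x=3 y=6 z=4. PCs: A@1 B@1 C@1
Step 4: thread C executes C2 (z = x + 1). Shared: x=3 y=6 z=4. PCs: A@1 B@1 C@2
Step 5: thread A executes A2 (x = x + 1). Shared: x=4 y=6 z=4. PCs: A@2 B@1 C@2
Step 6: thread A executes A3 (z = z - 2). Shared: x=4 y=6 z=2. PCs: A@3 B@1 C@2
Step 7: thread B executes B2 (y = 6). Shared: x=4 y=6 z=2. PCs: A@3 B@2 C@2
Step 8: thread A executes A4 (z = z + 4). Shared: x=4 y=6 z=6. PCs: A@4 B@2 C@2

Answer: x=4 y=6 z=6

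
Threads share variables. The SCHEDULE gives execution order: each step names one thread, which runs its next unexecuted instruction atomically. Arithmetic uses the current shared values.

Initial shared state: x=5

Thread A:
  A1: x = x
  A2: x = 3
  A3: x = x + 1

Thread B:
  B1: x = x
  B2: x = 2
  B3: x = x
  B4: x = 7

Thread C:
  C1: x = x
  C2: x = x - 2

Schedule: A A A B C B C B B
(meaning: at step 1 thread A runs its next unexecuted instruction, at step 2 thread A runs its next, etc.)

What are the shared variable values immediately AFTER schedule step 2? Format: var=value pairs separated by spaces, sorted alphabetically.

Step 1: thread A executes A1 (x = x). Shared: x=5. PCs: A@1 B@0 C@0
Step 2: thread A executes A2 (x = 3). Shared: x=3. PCs: A@2 B@0 C@0

Answer: x=3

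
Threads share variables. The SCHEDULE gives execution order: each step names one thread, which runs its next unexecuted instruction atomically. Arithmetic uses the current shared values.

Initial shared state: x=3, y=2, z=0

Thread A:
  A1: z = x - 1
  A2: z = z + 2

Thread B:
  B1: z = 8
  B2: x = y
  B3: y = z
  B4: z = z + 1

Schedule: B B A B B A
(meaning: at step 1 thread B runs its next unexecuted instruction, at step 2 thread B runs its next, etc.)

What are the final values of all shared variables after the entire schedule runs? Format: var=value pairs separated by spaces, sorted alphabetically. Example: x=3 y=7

Answer: x=2 y=1 z=4

Derivation:
Step 1: thread B executes B1 (z = 8). Shared: x=3 y=2 z=8. PCs: A@0 B@1
Step 2: thread B executes B2 (x = y). Shared: x=2 y=2 z=8. PCs: A@0 B@2
Step 3: thread A executes A1 (z = x - 1). Shared: x=2 y=2 z=1. PCs: A@1 B@2
Step 4: thread B executes B3 (y = z). Shared: x=2 y=1 z=1. PCs: A@1 B@3
Step 5: thread B executes B4 (z = z + 1). Shared: x=2 y=1 z=2. PCs: A@1 B@4
Step 6: thread A executes A2 (z = z + 2). Shared: x=2 y=1 z=4. PCs: A@2 B@4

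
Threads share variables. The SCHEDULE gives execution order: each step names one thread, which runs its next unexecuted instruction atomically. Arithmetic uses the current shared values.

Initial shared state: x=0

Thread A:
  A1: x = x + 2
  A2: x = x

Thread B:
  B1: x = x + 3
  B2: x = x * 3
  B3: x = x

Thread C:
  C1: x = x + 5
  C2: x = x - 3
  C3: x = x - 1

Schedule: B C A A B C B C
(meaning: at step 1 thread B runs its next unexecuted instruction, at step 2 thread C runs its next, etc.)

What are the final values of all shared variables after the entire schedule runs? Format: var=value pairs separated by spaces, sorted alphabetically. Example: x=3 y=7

Answer: x=26

Derivation:
Step 1: thread B executes B1 (x = x + 3). Shared: x=3. PCs: A@0 B@1 C@0
Step 2: thread C executes C1 (x = x + 5). Shared: x=8. PCs: A@0 B@1 C@1
Step 3: thread A executes A1 (x = x + 2). Shared: x=10. PCs: A@1 B@1 C@1
Step 4: thread A executes A2 (x = x). Shared: x=10. PCs: A@2 B@1 C@1
Step 5: thread B executes B2 (x = x * 3). Shared: x=30. PCs: A@2 B@2 C@1
Step 6: thread C executes C2 (x = x - 3). Shared: x=27. PCs: A@2 B@2 C@2
Step 7: thread B executes B3 (x = x). Shared: x=27. PCs: A@2 B@3 C@2
Step 8: thread C executes C3 (x = x - 1). Shared: x=26. PCs: A@2 B@3 C@3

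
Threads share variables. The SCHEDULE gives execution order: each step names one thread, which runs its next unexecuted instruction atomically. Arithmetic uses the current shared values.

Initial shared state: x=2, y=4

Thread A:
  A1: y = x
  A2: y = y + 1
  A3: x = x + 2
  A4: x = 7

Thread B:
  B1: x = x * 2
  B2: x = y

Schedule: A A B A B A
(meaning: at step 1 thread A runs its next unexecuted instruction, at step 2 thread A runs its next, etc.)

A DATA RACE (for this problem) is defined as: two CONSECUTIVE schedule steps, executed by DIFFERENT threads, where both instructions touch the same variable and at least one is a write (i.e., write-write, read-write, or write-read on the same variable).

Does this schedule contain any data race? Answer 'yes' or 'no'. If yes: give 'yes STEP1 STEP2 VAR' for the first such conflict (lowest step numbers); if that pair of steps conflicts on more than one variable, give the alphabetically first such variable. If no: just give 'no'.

Steps 1,2: same thread (A). No race.
Steps 2,3: A(r=y,w=y) vs B(r=x,w=x). No conflict.
Steps 3,4: B(x = x * 2) vs A(x = x + 2). RACE on x (W-W).
Steps 4,5: A(x = x + 2) vs B(x = y). RACE on x (W-W).
Steps 5,6: B(x = y) vs A(x = 7). RACE on x (W-W).
First conflict at steps 3,4.

Answer: yes 3 4 x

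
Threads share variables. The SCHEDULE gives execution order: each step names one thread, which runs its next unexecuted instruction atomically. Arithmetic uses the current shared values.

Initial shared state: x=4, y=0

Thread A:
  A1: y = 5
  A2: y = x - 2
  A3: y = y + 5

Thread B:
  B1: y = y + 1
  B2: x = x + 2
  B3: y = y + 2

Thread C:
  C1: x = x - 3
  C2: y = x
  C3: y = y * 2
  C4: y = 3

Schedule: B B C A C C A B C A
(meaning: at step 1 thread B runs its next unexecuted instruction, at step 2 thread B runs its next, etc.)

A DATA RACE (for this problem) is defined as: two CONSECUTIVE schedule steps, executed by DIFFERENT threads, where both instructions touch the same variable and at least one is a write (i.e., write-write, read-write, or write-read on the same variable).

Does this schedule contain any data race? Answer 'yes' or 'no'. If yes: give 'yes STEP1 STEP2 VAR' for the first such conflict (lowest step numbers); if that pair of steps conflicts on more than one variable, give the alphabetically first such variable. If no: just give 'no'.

Answer: yes 2 3 x

Derivation:
Steps 1,2: same thread (B). No race.
Steps 2,3: B(x = x + 2) vs C(x = x - 3). RACE on x (W-W).
Steps 3,4: C(r=x,w=x) vs A(r=-,w=y). No conflict.
Steps 4,5: A(y = 5) vs C(y = x). RACE on y (W-W).
Steps 5,6: same thread (C). No race.
Steps 6,7: C(y = y * 2) vs A(y = x - 2). RACE on y (W-W).
Steps 7,8: A(y = x - 2) vs B(y = y + 2). RACE on y (W-W).
Steps 8,9: B(y = y + 2) vs C(y = 3). RACE on y (W-W).
Steps 9,10: C(y = 3) vs A(y = y + 5). RACE on y (W-W).
First conflict at steps 2,3.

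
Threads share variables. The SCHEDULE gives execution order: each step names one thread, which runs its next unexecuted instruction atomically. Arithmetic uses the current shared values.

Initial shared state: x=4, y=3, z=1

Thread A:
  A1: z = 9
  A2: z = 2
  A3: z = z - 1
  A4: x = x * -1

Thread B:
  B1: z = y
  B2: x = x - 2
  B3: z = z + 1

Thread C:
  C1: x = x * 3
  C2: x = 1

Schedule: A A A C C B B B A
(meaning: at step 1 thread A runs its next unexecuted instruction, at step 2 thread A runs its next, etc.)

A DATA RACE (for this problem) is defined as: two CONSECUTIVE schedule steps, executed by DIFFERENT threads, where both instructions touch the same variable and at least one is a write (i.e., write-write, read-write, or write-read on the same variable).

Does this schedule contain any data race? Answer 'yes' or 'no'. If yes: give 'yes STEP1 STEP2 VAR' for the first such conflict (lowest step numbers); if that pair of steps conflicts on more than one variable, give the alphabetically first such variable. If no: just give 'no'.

Steps 1,2: same thread (A). No race.
Steps 2,3: same thread (A). No race.
Steps 3,4: A(r=z,w=z) vs C(r=x,w=x). No conflict.
Steps 4,5: same thread (C). No race.
Steps 5,6: C(r=-,w=x) vs B(r=y,w=z). No conflict.
Steps 6,7: same thread (B). No race.
Steps 7,8: same thread (B). No race.
Steps 8,9: B(r=z,w=z) vs A(r=x,w=x). No conflict.

Answer: no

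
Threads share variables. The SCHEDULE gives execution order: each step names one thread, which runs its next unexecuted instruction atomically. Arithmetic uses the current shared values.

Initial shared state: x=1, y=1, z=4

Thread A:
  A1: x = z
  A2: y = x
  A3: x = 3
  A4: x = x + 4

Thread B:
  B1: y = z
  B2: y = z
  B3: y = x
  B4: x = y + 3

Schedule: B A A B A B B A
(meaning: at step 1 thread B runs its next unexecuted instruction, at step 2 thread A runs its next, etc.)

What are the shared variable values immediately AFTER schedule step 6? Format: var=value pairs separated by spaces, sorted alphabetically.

Step 1: thread B executes B1 (y = z). Shared: x=1 y=4 z=4. PCs: A@0 B@1
Step 2: thread A executes A1 (x = z). Shared: x=4 y=4 z=4. PCs: A@1 B@1
Step 3: thread A executes A2 (y = x). Shared: x=4 y=4 z=4. PCs: A@2 B@1
Step 4: thread B executes B2 (y = z). Shared: x=4 y=4 z=4. PCs: A@2 B@2
Step 5: thread A executes A3 (x = 3). Shared: x=3 y=4 z=4. PCs: A@3 B@2
Step 6: thread B executes B3 (y = x). Shared: x=3 y=3 z=4. PCs: A@3 B@3

Answer: x=3 y=3 z=4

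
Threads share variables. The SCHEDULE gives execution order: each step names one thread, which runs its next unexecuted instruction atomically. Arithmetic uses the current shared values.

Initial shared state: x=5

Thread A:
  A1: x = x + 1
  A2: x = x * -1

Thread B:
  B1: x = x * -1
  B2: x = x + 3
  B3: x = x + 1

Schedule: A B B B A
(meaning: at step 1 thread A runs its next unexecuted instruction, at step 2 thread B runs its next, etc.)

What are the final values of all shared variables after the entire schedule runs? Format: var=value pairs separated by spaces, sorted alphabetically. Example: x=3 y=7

Step 1: thread A executes A1 (x = x + 1). Shared: x=6. PCs: A@1 B@0
Step 2: thread B executes B1 (x = x * -1). Shared: x=-6. PCs: A@1 B@1
Step 3: thread B executes B2 (x = x + 3). Shared: x=-3. PCs: A@1 B@2
Step 4: thread B executes B3 (x = x + 1). Shared: x=-2. PCs: A@1 B@3
Step 5: thread A executes A2 (x = x * -1). Shared: x=2. PCs: A@2 B@3

Answer: x=2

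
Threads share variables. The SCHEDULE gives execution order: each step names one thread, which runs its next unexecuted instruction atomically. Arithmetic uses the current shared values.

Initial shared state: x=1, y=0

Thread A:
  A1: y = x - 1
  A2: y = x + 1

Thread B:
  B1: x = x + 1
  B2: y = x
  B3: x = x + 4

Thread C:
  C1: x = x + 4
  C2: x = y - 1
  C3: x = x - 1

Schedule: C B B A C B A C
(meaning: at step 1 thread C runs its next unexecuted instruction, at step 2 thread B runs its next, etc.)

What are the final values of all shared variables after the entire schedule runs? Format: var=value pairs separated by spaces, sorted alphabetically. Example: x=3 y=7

Answer: x=7 y=9

Derivation:
Step 1: thread C executes C1 (x = x + 4). Shared: x=5 y=0. PCs: A@0 B@0 C@1
Step 2: thread B executes B1 (x = x + 1). Shared: x=6 y=0. PCs: A@0 B@1 C@1
Step 3: thread B executes B2 (y = x). Shared: x=6 y=6. PCs: A@0 B@2 C@1
Step 4: thread A executes A1 (y = x - 1). Shared: x=6 y=5. PCs: A@1 B@2 C@1
Step 5: thread C executes C2 (x = y - 1). Shared: x=4 y=5. PCs: A@1 B@2 C@2
Step 6: thread B executes B3 (x = x + 4). Shared: x=8 y=5. PCs: A@1 B@3 C@2
Step 7: thread A executes A2 (y = x + 1). Shared: x=8 y=9. PCs: A@2 B@3 C@2
Step 8: thread C executes C3 (x = x - 1). Shared: x=7 y=9. PCs: A@2 B@3 C@3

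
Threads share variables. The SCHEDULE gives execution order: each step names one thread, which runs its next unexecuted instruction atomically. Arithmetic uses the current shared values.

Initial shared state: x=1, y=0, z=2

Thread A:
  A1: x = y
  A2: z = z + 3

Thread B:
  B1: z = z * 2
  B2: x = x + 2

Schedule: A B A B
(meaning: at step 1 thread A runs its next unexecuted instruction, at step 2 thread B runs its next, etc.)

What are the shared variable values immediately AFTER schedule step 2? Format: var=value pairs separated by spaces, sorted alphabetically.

Answer: x=0 y=0 z=4

Derivation:
Step 1: thread A executes A1 (x = y). Shared: x=0 y=0 z=2. PCs: A@1 B@0
Step 2: thread B executes B1 (z = z * 2). Shared: x=0 y=0 z=4. PCs: A@1 B@1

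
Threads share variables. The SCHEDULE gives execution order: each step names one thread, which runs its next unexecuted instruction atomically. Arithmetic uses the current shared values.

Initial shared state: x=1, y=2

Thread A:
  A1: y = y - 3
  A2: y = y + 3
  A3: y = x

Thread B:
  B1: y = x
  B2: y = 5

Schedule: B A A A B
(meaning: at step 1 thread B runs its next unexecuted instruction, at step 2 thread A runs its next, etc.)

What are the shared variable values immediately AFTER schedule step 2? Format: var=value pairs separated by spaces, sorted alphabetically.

Step 1: thread B executes B1 (y = x). Shared: x=1 y=1. PCs: A@0 B@1
Step 2: thread A executes A1 (y = y - 3). Shared: x=1 y=-2. PCs: A@1 B@1

Answer: x=1 y=-2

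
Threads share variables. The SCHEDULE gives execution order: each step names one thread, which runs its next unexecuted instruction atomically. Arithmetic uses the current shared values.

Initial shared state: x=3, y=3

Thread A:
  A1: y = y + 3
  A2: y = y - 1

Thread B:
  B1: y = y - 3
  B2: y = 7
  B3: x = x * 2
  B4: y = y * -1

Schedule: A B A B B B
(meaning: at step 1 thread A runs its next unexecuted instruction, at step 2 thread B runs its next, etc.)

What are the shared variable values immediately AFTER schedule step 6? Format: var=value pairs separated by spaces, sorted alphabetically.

Answer: x=6 y=-7

Derivation:
Step 1: thread A executes A1 (y = y + 3). Shared: x=3 y=6. PCs: A@1 B@0
Step 2: thread B executes B1 (y = y - 3). Shared: x=3 y=3. PCs: A@1 B@1
Step 3: thread A executes A2 (y = y - 1). Shared: x=3 y=2. PCs: A@2 B@1
Step 4: thread B executes B2 (y = 7). Shared: x=3 y=7. PCs: A@2 B@2
Step 5: thread B executes B3 (x = x * 2). Shared: x=6 y=7. PCs: A@2 B@3
Step 6: thread B executes B4 (y = y * -1). Shared: x=6 y=-7. PCs: A@2 B@4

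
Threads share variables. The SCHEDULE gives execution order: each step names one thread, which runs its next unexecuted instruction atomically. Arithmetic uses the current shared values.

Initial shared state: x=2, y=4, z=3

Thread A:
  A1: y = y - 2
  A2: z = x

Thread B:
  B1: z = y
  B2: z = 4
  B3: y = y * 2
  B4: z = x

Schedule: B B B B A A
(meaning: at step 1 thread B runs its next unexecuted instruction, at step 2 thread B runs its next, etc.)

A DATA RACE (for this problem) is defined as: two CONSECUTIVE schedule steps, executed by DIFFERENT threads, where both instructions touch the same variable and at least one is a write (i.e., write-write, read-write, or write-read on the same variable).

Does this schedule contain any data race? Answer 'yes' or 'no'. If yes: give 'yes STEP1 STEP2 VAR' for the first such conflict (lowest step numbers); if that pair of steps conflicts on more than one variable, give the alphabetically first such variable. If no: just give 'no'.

Answer: no

Derivation:
Steps 1,2: same thread (B). No race.
Steps 2,3: same thread (B). No race.
Steps 3,4: same thread (B). No race.
Steps 4,5: B(r=x,w=z) vs A(r=y,w=y). No conflict.
Steps 5,6: same thread (A). No race.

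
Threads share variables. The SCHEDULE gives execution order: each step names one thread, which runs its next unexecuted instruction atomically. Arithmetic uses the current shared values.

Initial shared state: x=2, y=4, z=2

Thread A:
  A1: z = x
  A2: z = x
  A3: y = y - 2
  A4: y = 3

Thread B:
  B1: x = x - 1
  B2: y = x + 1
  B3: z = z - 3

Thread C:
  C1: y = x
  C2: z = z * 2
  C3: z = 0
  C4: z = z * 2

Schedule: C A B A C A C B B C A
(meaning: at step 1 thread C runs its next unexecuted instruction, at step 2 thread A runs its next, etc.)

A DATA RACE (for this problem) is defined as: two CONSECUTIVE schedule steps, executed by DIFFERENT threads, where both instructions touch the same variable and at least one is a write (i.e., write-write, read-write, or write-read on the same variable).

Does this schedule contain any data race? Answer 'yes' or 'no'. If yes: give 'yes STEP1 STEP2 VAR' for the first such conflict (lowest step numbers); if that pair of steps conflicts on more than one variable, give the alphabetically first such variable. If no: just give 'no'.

Steps 1,2: C(r=x,w=y) vs A(r=x,w=z). No conflict.
Steps 2,3: A(z = x) vs B(x = x - 1). RACE on x (R-W).
Steps 3,4: B(x = x - 1) vs A(z = x). RACE on x (W-R).
Steps 4,5: A(z = x) vs C(z = z * 2). RACE on z (W-W).
Steps 5,6: C(r=z,w=z) vs A(r=y,w=y). No conflict.
Steps 6,7: A(r=y,w=y) vs C(r=-,w=z). No conflict.
Steps 7,8: C(r=-,w=z) vs B(r=x,w=y). No conflict.
Steps 8,9: same thread (B). No race.
Steps 9,10: B(z = z - 3) vs C(z = z * 2). RACE on z (W-W).
Steps 10,11: C(r=z,w=z) vs A(r=-,w=y). No conflict.
First conflict at steps 2,3.

Answer: yes 2 3 x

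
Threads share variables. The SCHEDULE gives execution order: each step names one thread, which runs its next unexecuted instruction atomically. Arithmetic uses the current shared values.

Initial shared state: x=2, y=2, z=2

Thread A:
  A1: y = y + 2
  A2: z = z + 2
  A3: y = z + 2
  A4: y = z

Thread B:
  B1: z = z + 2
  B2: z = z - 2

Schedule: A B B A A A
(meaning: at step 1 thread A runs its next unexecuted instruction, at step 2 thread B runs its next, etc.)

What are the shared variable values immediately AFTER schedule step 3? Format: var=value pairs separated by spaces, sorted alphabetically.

Step 1: thread A executes A1 (y = y + 2). Shared: x=2 y=4 z=2. PCs: A@1 B@0
Step 2: thread B executes B1 (z = z + 2). Shared: x=2 y=4 z=4. PCs: A@1 B@1
Step 3: thread B executes B2 (z = z - 2). Shared: x=2 y=4 z=2. PCs: A@1 B@2

Answer: x=2 y=4 z=2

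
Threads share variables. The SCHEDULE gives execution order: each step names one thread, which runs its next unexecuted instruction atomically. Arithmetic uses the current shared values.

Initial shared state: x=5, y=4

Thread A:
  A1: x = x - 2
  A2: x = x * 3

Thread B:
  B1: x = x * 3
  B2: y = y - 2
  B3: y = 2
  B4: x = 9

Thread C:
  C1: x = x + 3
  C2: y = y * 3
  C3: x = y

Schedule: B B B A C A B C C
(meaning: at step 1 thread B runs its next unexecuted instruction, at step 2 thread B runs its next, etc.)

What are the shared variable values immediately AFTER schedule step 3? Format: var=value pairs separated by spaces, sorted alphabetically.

Step 1: thread B executes B1 (x = x * 3). Shared: x=15 y=4. PCs: A@0 B@1 C@0
Step 2: thread B executes B2 (y = y - 2). Shared: x=15 y=2. PCs: A@0 B@2 C@0
Step 3: thread B executes B3 (y = 2). Shared: x=15 y=2. PCs: A@0 B@3 C@0

Answer: x=15 y=2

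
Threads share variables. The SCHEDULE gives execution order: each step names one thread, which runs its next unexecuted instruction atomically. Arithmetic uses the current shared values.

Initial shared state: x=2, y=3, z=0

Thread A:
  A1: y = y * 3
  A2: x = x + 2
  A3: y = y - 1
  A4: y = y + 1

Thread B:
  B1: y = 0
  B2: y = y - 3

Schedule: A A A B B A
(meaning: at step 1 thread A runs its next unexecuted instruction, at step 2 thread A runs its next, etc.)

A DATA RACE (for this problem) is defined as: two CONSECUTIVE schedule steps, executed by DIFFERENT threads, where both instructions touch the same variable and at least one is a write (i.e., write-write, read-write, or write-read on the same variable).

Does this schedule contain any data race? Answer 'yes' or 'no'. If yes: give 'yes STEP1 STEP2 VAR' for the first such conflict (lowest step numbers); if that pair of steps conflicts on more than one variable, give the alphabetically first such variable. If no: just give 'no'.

Answer: yes 3 4 y

Derivation:
Steps 1,2: same thread (A). No race.
Steps 2,3: same thread (A). No race.
Steps 3,4: A(y = y - 1) vs B(y = 0). RACE on y (W-W).
Steps 4,5: same thread (B). No race.
Steps 5,6: B(y = y - 3) vs A(y = y + 1). RACE on y (W-W).
First conflict at steps 3,4.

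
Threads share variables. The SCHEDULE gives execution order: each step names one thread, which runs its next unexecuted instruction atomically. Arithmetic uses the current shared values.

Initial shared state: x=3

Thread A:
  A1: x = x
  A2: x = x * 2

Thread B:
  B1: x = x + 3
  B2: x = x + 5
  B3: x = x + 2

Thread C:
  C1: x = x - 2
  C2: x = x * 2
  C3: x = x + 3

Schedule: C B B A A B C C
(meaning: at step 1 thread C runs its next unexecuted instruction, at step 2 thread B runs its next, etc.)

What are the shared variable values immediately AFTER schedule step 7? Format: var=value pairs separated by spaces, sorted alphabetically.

Answer: x=40

Derivation:
Step 1: thread C executes C1 (x = x - 2). Shared: x=1. PCs: A@0 B@0 C@1
Step 2: thread B executes B1 (x = x + 3). Shared: x=4. PCs: A@0 B@1 C@1
Step 3: thread B executes B2 (x = x + 5). Shared: x=9. PCs: A@0 B@2 C@1
Step 4: thread A executes A1 (x = x). Shared: x=9. PCs: A@1 B@2 C@1
Step 5: thread A executes A2 (x = x * 2). Shared: x=18. PCs: A@2 B@2 C@1
Step 6: thread B executes B3 (x = x + 2). Shared: x=20. PCs: A@2 B@3 C@1
Step 7: thread C executes C2 (x = x * 2). Shared: x=40. PCs: A@2 B@3 C@2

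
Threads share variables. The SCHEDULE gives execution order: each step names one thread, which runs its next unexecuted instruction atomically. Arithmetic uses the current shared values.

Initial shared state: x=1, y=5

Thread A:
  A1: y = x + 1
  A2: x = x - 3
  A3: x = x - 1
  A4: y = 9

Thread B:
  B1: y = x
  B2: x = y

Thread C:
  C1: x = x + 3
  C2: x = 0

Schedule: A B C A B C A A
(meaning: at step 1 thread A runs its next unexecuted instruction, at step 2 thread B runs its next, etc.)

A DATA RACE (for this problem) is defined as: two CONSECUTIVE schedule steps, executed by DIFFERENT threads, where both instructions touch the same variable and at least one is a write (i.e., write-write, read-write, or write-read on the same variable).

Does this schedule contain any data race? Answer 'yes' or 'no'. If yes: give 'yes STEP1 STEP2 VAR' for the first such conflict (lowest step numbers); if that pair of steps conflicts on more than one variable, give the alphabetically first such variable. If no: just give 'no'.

Answer: yes 1 2 y

Derivation:
Steps 1,2: A(y = x + 1) vs B(y = x). RACE on y (W-W).
Steps 2,3: B(y = x) vs C(x = x + 3). RACE on x (R-W).
Steps 3,4: C(x = x + 3) vs A(x = x - 3). RACE on x (W-W).
Steps 4,5: A(x = x - 3) vs B(x = y). RACE on x (W-W).
Steps 5,6: B(x = y) vs C(x = 0). RACE on x (W-W).
Steps 6,7: C(x = 0) vs A(x = x - 1). RACE on x (W-W).
Steps 7,8: same thread (A). No race.
First conflict at steps 1,2.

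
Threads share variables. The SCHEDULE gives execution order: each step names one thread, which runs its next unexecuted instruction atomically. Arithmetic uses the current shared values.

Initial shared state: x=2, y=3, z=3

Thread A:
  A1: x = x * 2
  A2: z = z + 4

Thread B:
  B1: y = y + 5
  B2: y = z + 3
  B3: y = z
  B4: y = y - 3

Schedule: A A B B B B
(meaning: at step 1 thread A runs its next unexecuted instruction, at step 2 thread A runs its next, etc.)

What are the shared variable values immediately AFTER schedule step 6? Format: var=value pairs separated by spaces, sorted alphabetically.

Answer: x=4 y=4 z=7

Derivation:
Step 1: thread A executes A1 (x = x * 2). Shared: x=4 y=3 z=3. PCs: A@1 B@0
Step 2: thread A executes A2 (z = z + 4). Shared: x=4 y=3 z=7. PCs: A@2 B@0
Step 3: thread B executes B1 (y = y + 5). Shared: x=4 y=8 z=7. PCs: A@2 B@1
Step 4: thread B executes B2 (y = z + 3). Shared: x=4 y=10 z=7. PCs: A@2 B@2
Step 5: thread B executes B3 (y = z). Shared: x=4 y=7 z=7. PCs: A@2 B@3
Step 6: thread B executes B4 (y = y - 3). Shared: x=4 y=4 z=7. PCs: A@2 B@4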